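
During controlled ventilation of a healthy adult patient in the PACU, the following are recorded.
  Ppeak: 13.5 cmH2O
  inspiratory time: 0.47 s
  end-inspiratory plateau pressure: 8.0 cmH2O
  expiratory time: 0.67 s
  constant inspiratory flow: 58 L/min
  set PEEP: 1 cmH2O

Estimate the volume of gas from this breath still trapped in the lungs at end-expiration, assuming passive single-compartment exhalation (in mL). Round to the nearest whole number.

Flow: 58 L/min ÷ 60 = 0.9667 L/s.
Vt = flow × Ti = 0.9667 L/s × 0.47 s × 1000 mL/L = 454.35 mL.
R = (PIP − Pplat)/V̇ = (13.5 − 8.0) / 0.9667 = 5.5/0.9667 = 5.689 cmH2O·s/L.
C = Vt/(Pplat − PEEP) = 454.35 / (8.0 − 1) = 454.35/7.0 = 64.907 mL/cmH2O.
τ = R × C = 5.689 × 0.06491 L/cmH2O = 0.3693 s.
Fraction remaining = e^(−Te/τ) = e^(−0.67/0.3693) = 0.163.
Trapped volume = 454.35 × 0.163 = 74.059 mL.

74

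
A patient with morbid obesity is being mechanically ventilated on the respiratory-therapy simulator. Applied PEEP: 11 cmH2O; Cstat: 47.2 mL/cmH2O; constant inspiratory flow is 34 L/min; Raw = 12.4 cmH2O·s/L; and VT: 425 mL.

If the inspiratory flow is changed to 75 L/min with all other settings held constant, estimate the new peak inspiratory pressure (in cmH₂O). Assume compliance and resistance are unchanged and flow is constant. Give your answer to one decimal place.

35.5

Flow: 34 L/min ÷ 60 = 0.5667 L/s.
New flow: 75 L/min ÷ 60 = 1.25 L/s.
PIP = Vt/C + R·V̇ + PEEP (constant-flow equation of motion).
Only the resistive term changes: ΔPIP = R × ΔV̇ = 12.4 × (1.25 − 0.5667) = 12.4 × 0.6833 = 8.473 cmH2O.
Original PIP = 425/47.2 + 12.4×0.5667 + 11 = 27.031 cmH2O; new PIP = 27.031 + (8.473) = 35.504 cmH2O.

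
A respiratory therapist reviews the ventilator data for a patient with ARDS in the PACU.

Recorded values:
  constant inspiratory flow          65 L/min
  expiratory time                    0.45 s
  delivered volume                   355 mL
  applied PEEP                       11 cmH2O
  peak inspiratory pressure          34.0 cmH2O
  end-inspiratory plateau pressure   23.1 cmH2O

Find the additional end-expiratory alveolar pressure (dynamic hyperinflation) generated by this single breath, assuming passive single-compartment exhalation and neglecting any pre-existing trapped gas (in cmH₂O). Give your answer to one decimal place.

Flow: 65 L/min ÷ 60 = 1.0833 L/s.
R = (PIP − Pplat)/V̇ = (34.0 − 23.1) / 1.0833 = 10.9/1.0833 = 10.062 cmH2O·s/L.
C = Vt/(Pplat − PEEP) = 355.0 / (23.1 − 11) = 355.0/12.1 = 29.339 mL/cmH2O.
τ = R × C = 10.062 × 0.02934 L/cmH2O = 0.2952 s.
Fraction remaining = e^(−Te/τ) = e^(−0.45/0.2952) = 0.2178; trapped volume = 355.0 × 0.2178 = 77.319 mL.
Additional alveolar pressure from trapping ≈ V_trapped / C = 77.319 / 29.339 = 2.635 cmH2O.

2.6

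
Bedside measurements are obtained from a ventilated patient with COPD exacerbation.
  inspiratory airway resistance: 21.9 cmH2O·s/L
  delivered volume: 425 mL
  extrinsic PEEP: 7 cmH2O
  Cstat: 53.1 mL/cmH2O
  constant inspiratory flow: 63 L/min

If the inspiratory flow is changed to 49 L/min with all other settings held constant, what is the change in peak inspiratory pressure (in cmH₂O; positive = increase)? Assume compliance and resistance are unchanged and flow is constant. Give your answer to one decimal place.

Flow: 63 L/min ÷ 60 = 1.05 L/s.
New flow: 49 L/min ÷ 60 = 0.8167 L/s.
PIP = Vt/C + R·V̇ + PEEP (constant-flow equation of motion).
Only the resistive term changes: ΔPIP = R × ΔV̇ = 21.9 × (0.8167 − 1.05) = 21.9 × -0.2333 = -5.109 cmH2O.

-5.1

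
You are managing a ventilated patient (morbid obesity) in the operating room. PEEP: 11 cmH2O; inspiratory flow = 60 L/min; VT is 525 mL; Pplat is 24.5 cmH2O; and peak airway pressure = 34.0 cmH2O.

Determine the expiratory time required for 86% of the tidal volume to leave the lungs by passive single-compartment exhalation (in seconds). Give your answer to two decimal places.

Flow: 60 L/min ÷ 60 = 1 L/s.
R = (PIP − Pplat)/V̇ = (34.0 − 24.5) / 1 = 9.5/1 = 9.5 cmH2O·s/L.
C = Vt/(Pplat − PEEP) = 525.0 / (24.5 − 11) = 525.0/13.5 = 38.889 mL/cmH2O.
τ = R × C = 9.5 × 0.03889 L/cmH2O = 0.3695 s.
t = −τ·ln(1 − 0.86) = −0.3695·ln(0.14) = 0.7265 s.

0.73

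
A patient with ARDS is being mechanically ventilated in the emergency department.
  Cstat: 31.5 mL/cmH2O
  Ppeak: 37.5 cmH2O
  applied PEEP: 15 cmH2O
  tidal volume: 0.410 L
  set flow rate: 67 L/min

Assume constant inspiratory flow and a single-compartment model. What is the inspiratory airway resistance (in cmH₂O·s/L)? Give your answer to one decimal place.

8.5

Flow: 67 L/min ÷ 60 = 1.1167 L/s.
Equation of motion (constant flow): PIP = Vt/C + R·V̇ + PEEP.
R·V̇ = PIP − Vt/C − PEEP = 37.5 − 410/31.5 − 15 = 37.5 − 13.016 − 15 = 9.484 cmH2O.
R = 9.484 / 1.1167 = 8.493 cmH2O·s/L.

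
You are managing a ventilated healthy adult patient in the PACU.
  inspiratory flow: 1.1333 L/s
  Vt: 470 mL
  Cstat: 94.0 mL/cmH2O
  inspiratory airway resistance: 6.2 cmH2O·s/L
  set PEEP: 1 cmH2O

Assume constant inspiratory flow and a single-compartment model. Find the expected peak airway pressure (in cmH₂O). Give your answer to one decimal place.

13.0

Equation of motion (constant flow): PIP = Vt/C + R·V̇ + PEEP.
PIP = 470/94.0 + 6.2×1.1333 + 1 = 5.0 + 7.026 + 1 = 13.026 cmH2O.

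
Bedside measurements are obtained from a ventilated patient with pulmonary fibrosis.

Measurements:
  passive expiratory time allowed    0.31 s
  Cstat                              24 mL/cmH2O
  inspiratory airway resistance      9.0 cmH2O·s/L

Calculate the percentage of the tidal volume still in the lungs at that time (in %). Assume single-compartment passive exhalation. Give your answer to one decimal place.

23.8

τ = R × C = 9.0 × 24 mL/cmH2O = 9.0 × 0.024 L/cmH2O = 0.216 s.
Passive exhalation: V(t)/V₀ = e^(−t/τ) = e^(−0.31/0.216) = 0.2381.
Fraction remaining = 0.2381 → 23.81%.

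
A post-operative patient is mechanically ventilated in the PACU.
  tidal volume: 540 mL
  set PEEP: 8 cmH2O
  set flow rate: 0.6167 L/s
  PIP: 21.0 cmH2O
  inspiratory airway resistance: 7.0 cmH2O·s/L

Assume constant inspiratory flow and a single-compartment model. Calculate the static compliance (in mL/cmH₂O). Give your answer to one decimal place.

Equation of motion (constant flow): PIP = Vt/C + R·V̇ + PEEP.
Vt/C = PIP − R·V̇ − PEEP = 21.0 − 7.0×0.6167 − 8 = 21.0 − 4.317 − 8 = 8.683 cmH2O.
C = Vt / 8.683 = 540 / 8.683 = 62.19 mL/cmH2O.

62.2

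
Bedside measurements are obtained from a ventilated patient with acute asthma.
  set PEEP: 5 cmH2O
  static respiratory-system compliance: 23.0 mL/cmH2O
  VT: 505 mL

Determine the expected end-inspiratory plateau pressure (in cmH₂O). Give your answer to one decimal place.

Pplat = PEEP + Vt / Cstat = 5 + 505 / 23.0 = 5 + 21.957 = 26.957 cmH2O.

27.0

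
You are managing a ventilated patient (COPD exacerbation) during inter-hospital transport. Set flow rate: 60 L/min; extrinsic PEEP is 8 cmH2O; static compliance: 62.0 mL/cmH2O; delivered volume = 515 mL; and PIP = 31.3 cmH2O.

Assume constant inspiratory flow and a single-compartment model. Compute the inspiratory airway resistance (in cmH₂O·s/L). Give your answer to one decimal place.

15.0

Flow: 60 L/min ÷ 60 = 1 L/s.
Equation of motion (constant flow): PIP = Vt/C + R·V̇ + PEEP.
R·V̇ = PIP − Vt/C − PEEP = 31.3 − 515/62.0 − 8 = 31.3 − 8.306 − 8 = 14.994 cmH2O.
R = 14.994 / 1 = 14.994 cmH2O·s/L.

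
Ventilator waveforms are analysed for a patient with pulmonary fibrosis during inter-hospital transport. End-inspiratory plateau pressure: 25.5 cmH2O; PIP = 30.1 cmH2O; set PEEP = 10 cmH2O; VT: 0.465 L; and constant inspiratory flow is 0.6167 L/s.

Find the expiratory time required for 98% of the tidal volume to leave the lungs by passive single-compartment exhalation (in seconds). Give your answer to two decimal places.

0.88

R = (PIP − Pplat)/V̇ = (30.1 − 25.5) / 0.6167 = 4.6/0.6167 = 7.459 cmH2O·s/L.
C = Vt/(Pplat − PEEP) = 465.0 / (25.5 − 10) = 465.0/15.5 = 30.0 mL/cmH2O.
τ = R × C = 7.459 × 0.03 L/cmH2O = 0.2238 s.
t = −τ·ln(1 − 0.98) = −0.2238·ln(0.02) = 0.8755 s.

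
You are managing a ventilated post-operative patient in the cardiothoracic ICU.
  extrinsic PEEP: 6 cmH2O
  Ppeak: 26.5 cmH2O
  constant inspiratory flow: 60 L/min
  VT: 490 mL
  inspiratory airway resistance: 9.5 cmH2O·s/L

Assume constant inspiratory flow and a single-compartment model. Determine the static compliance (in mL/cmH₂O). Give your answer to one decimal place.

44.5

Flow: 60 L/min ÷ 60 = 1 L/s.
Equation of motion (constant flow): PIP = Vt/C + R·V̇ + PEEP.
Vt/C = PIP − R·V̇ − PEEP = 26.5 − 9.5×1 − 6 = 26.5 − 9.5 − 6 = 11.0 cmH2O.
C = Vt / 11.0 = 490 / 11.0 = 44.545 mL/cmH2O.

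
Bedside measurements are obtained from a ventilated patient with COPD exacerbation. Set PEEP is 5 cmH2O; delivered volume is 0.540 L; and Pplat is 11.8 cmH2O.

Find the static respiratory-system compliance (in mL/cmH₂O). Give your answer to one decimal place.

Cstat = Vt / (Pplat − PEEP) = 540 / (11.8 − 5) = 540 / 6.8 = 79.412 mL/cmH2O.

79.4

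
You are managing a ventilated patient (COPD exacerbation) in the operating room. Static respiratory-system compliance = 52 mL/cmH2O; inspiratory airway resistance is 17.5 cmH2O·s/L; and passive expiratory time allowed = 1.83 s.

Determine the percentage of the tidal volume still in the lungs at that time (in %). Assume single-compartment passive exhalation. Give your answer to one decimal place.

13.4

τ = R × C = 17.5 × 52 mL/cmH2O = 17.5 × 0.052 L/cmH2O = 0.91 s.
Passive exhalation: V(t)/V₀ = e^(−t/τ) = e^(−1.83/0.91) = 0.1339.
Fraction remaining = 0.1339 → 13.39%.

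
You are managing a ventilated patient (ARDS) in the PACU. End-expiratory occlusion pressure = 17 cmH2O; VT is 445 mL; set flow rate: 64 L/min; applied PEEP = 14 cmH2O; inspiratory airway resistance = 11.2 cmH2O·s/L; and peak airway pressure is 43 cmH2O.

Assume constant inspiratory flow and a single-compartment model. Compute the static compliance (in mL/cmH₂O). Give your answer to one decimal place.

Flow: 64 L/min ÷ 60 = 1.0667 L/s.
Total PEEP = 17 cmH2O (set 14 + intrinsic 3); this is the baseline alveolar pressure.
Equation of motion (constant flow): PIP = Vt/C + R·V̇ + PEEP.
Vt/C = PIP − R·V̇ − PEEP = 43 − 11.2×1.0667 − 17 = 43 − 11.947 − 17 = 14.053 cmH2O.
C = Vt / 14.053 = 445 / 14.053 = 31.666 mL/cmH2O.

31.7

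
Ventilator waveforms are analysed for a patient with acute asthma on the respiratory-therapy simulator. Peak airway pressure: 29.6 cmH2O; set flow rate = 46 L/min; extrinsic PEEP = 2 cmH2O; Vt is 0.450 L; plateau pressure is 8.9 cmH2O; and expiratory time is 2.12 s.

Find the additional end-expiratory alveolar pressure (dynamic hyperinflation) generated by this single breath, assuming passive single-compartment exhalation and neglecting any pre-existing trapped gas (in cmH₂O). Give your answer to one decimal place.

2.1

Flow: 46 L/min ÷ 60 = 0.7667 L/s.
R = (PIP − Pplat)/V̇ = (29.6 − 8.9) / 0.7667 = 20.7/0.7667 = 26.999 cmH2O·s/L.
C = Vt/(Pplat − PEEP) = 450.0 / (8.9 − 2) = 450.0/6.9 = 65.217 mL/cmH2O.
τ = R × C = 26.999 × 0.06522 L/cmH2O = 1.761 s.
Fraction remaining = e^(−Te/τ) = e^(−2.12/1.761) = 0.3; trapped volume = 450.0 × 0.3 = 135.0 mL.
Additional alveolar pressure from trapping ≈ V_trapped / C = 135.0 / 65.217 = 2.07 cmH2O.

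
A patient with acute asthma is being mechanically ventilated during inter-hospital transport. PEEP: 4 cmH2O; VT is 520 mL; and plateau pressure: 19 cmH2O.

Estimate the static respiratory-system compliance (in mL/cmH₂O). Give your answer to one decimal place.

34.7

Cstat = Vt / (Pplat − PEEP) = 520 / (19 − 4) = 520 / 15.0 = 34.667 mL/cmH2O.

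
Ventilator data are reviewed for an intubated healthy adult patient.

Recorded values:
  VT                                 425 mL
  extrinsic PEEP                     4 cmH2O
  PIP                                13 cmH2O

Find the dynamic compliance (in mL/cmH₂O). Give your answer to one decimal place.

Dynamic compliance = Vt / (PIP − PEEP) = 425 / (13 − 4) = 425 / 9.0 = 47.222 mL/cmH2O.

47.2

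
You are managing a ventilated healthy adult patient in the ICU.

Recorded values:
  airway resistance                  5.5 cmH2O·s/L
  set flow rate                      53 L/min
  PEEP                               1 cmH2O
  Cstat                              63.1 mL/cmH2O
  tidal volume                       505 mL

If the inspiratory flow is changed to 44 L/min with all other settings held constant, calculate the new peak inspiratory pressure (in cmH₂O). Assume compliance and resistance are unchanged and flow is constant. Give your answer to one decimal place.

13.0

Flow: 53 L/min ÷ 60 = 0.8833 L/s.
New flow: 44 L/min ÷ 60 = 0.7333 L/s.
PIP = Vt/C + R·V̇ + PEEP (constant-flow equation of motion).
Only the resistive term changes: ΔPIP = R × ΔV̇ = 5.5 × (0.7333 − 0.8833) = 5.5 × -0.15 = -0.825 cmH2O.
Original PIP = 505/63.1 + 5.5×0.8833 + 1 = 13.861 cmH2O; new PIP = 13.861 + (-0.825) = 13.036 cmH2O.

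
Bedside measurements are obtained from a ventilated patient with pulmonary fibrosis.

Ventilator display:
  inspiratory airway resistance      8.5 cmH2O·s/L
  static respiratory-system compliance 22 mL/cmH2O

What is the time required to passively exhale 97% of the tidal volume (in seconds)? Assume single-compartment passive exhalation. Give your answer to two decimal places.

τ = R × C = 8.5 × 22 mL/cmH2O = 8.5 × 0.022 L/cmH2O = 0.187 s.
Exhaled fraction f = 1 − e^(−t/τ) → t = −τ·ln(1 − f) = −0.187·ln(0.03) = 0.6557 s.

0.66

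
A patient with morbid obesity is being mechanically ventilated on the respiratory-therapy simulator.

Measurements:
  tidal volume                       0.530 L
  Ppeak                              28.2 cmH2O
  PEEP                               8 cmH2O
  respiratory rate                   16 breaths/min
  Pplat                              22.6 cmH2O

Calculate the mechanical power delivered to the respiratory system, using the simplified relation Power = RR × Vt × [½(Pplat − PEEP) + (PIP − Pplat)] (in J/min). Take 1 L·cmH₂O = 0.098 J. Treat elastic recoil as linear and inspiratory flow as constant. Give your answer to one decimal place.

Per-breath work = Vt × [½(Pplat−PEEP) + (PIP−Pplat)] = 0.530 × [0.5×14.6 + 5.6] = 0.530 × 12.9 = 6.837 L·cmH2O.
Power = 16 × 6.837 = 109.39 L·cmH2O/min.
× 0.098 J/(L·cmH2O) → 10.72 J/min.

10.7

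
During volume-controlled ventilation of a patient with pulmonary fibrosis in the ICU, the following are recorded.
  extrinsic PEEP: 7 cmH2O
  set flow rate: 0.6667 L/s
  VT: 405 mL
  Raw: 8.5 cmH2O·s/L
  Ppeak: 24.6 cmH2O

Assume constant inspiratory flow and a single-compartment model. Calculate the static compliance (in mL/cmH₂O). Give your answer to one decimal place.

Equation of motion (constant flow): PIP = Vt/C + R·V̇ + PEEP.
Vt/C = PIP − R·V̇ − PEEP = 24.6 − 8.5×0.6667 − 7 = 24.6 − 5.667 − 7 = 11.933 cmH2O.
C = Vt / 11.933 = 405 / 11.933 = 33.939 mL/cmH2O.

33.9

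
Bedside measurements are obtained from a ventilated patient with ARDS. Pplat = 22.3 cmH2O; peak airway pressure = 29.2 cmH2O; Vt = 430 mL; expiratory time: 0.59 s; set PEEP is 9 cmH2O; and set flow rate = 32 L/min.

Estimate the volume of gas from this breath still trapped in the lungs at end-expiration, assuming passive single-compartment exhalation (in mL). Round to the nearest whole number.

Flow: 32 L/min ÷ 60 = 0.5333 L/s.
R = (PIP − Pplat)/V̇ = (29.2 − 22.3) / 0.5333 = 6.9/0.5333 = 12.938 cmH2O·s/L.
C = Vt/(Pplat − PEEP) = 430.0 / (22.3 − 9) = 430.0/13.3 = 32.331 mL/cmH2O.
τ = R × C = 12.938 × 0.03233 L/cmH2O = 0.4183 s.
Fraction remaining = e^(−Te/τ) = e^(−0.59/0.4183) = 0.244.
Trapped volume = 430.0 × 0.244 = 104.92 mL.

105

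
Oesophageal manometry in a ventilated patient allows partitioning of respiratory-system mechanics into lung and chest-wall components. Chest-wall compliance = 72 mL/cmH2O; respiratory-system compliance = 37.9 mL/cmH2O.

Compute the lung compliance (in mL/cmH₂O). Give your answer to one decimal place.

80.0

1/CL = 1/Crs − 1/Ccw.
1/CL = 1/37.9 − 1/72 = 0.0125.
CL = 80.0 mL/cmH2O.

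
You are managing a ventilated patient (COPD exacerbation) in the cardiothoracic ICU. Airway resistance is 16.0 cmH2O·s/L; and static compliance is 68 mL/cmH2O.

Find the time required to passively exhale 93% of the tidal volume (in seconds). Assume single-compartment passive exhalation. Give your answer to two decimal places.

τ = R × C = 16.0 × 68 mL/cmH2O = 16.0 × 0.068 L/cmH2O = 1.088 s.
Exhaled fraction f = 1 − e^(−t/τ) → t = −τ·ln(1 − f) = −1.088·ln(0.07) = 2.893 s.

2.89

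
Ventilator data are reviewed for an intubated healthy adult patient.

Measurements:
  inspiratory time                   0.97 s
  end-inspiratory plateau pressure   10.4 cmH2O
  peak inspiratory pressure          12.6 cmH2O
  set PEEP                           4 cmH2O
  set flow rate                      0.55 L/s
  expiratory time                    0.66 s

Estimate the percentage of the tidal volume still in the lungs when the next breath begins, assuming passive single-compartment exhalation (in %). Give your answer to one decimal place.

13.8

Vt = flow × Ti = 0.55 L/s × 0.97 s × 1000 mL/L = 533.5 mL.
R = (PIP − Pplat)/V̇ = (12.6 − 10.4) / 0.55 = 2.2/0.55 = 4.0 cmH2O·s/L.
C = Vt/(Pplat − PEEP) = 533.5 / (10.4 − 4) = 533.5/6.4 = 83.359 mL/cmH2O.
τ = R × C = 4.0 × 0.08336 L/cmH2O = 0.3334 s.
Fraction remaining at end-expiration = e^(−Te/τ) = e^(−0.66/0.3334) = 0.1381 → 13.81%.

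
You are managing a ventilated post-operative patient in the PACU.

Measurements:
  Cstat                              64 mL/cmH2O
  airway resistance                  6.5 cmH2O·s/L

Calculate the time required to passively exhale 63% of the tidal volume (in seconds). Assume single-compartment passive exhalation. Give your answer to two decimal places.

τ = R × C = 6.5 × 64 mL/cmH2O = 6.5 × 0.064 L/cmH2O = 0.416 s.
Exhaled fraction f = 1 − e^(−t/τ) → t = −τ·ln(1 − f) = −0.416·ln(0.37) = 0.4136 s.

0.41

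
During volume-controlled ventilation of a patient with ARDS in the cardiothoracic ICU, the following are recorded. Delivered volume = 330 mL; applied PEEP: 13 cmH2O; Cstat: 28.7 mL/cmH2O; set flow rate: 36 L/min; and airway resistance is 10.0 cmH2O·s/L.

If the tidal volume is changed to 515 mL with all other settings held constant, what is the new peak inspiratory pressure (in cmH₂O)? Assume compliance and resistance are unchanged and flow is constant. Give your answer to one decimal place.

Flow: 36 L/min ÷ 60 = 0.6 L/s.
PIP = Vt/C + R·V̇ + PEEP (constant-flow equation of motion).
Only the elastic term changes: ΔPIP = ΔVt / C = (515 − 330) / 28.7 = 6.446 cmH2O.
Original PIP = 330/28.7 + 10.0×0.6 + 13 = 30.498 cmH2O; new PIP = 30.498 + (6.446) = 36.944 cmH2O.

36.9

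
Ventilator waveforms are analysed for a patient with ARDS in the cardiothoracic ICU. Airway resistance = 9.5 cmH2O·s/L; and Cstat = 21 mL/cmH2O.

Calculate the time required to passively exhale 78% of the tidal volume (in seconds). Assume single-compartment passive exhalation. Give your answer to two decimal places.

τ = R × C = 9.5 × 21 mL/cmH2O = 9.5 × 0.021 L/cmH2O = 0.1995 s.
Exhaled fraction f = 1 − e^(−t/τ) → t = −τ·ln(1 − f) = −0.1995·ln(0.22) = 0.3021 s.

0.30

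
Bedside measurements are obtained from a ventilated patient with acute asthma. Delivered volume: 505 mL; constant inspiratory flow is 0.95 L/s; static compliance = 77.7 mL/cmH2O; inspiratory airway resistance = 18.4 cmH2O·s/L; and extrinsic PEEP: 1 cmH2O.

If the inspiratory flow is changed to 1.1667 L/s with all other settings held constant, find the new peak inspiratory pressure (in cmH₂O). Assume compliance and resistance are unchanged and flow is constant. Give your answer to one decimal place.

29.0

PIP = Vt/C + R·V̇ + PEEP (constant-flow equation of motion).
Only the resistive term changes: ΔPIP = R × ΔV̇ = 18.4 × (1.1667 − 0.95) = 18.4 × 0.2167 = 3.987 cmH2O.
Original PIP = 505/77.7 + 18.4×0.95 + 1 = 24.979 cmH2O; new PIP = 24.979 + (3.987) = 28.966 cmH2O.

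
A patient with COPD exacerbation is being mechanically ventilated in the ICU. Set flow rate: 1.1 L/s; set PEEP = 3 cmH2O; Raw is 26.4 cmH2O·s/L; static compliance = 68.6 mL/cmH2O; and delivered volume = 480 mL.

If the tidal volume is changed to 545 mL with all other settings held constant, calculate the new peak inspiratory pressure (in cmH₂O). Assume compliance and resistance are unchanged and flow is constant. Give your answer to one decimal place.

PIP = Vt/C + R·V̇ + PEEP (constant-flow equation of motion).
Only the elastic term changes: ΔPIP = ΔVt / C = (545 − 480) / 68.6 = 0.9475 cmH2O.
Original PIP = 480/68.6 + 26.4×1.1 + 3 = 39.037 cmH2O; new PIP = 39.037 + (0.9475) = 39.985 cmH2O.

40.0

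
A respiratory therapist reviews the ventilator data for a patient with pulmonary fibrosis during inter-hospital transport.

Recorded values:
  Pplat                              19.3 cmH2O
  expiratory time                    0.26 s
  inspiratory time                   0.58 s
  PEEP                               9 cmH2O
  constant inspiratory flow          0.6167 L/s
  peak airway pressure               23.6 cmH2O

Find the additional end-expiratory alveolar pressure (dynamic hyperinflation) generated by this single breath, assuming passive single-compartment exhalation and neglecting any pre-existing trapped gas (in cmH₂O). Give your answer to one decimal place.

3.5

Vt = flow × Ti = 0.6167 L/s × 0.58 s × 1000 mL/L = 357.69 mL.
R = (PIP − Pplat)/V̇ = (23.6 − 19.3) / 0.6167 = 4.3/0.6167 = 6.973 cmH2O·s/L.
C = Vt/(Pplat − PEEP) = 357.69 / (19.3 − 9) = 357.69/10.3 = 34.727 mL/cmH2O.
τ = R × C = 6.973 × 0.03473 L/cmH2O = 0.2422 s.
Fraction remaining = e^(−Te/τ) = e^(−0.26/0.2422) = 0.3418; trapped volume = 357.69 × 0.3418 = 122.26 mL.
Additional alveolar pressure from trapping ≈ V_trapped / C = 122.26 / 34.727 = 3.521 cmH2O.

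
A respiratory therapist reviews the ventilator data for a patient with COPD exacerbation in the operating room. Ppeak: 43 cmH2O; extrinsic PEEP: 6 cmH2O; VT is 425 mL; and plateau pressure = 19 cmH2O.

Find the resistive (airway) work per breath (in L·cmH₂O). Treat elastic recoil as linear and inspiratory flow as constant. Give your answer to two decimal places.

With constant inspiratory flow the resistive pressure is constant at PIP − Pplat = 43 − 19 = 24.0 cmH2O, so resistive work = 24.0 × 0.425 = 10.2 L·cmH2O.

10.20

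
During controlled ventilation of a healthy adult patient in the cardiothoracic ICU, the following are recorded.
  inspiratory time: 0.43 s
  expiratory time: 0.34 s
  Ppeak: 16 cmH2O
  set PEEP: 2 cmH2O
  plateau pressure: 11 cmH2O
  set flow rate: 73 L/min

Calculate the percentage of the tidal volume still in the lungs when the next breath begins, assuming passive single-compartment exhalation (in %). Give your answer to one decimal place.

24.1

Flow: 73 L/min ÷ 60 = 1.2167 L/s.
Vt = flow × Ti = 1.2167 L/s × 0.43 s × 1000 mL/L = 523.18 mL.
R = (PIP − Pplat)/V̇ = (16 − 11) / 1.2167 = 5.0/1.2167 = 4.109 cmH2O·s/L.
C = Vt/(Pplat − PEEP) = 523.18 / (11 − 2) = 523.18/9.0 = 58.131 mL/cmH2O.
τ = R × C = 4.109 × 0.05813 L/cmH2O = 0.2389 s.
Fraction remaining at end-expiration = e^(−Te/τ) = e^(−0.34/0.2389) = 0.2409 → 24.09%.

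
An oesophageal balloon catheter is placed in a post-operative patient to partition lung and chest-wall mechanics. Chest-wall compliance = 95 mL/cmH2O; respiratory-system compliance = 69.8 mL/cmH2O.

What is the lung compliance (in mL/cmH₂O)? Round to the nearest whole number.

1/CL = 1/Crs − 1/Ccw.
1/CL = 1/69.8 − 1/95 = 0.0038.
CL = 263.16 mL/cmH2O.

263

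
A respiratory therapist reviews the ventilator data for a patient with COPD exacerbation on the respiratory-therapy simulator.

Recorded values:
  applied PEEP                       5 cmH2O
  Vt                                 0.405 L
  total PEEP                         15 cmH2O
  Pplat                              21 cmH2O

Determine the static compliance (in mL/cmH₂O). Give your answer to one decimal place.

End-expiratory occlusion gives total PEEP = 15 cmH2O (intrinsic PEEP = 15 − 5 = 10). Use total PEEP for the elastic gradient.
Cstat = Vt / (Pplat − PEEPtotal) = 405 / (21 − 15) = 405 / 6.0 = 67.5 mL/cmH2O.

67.5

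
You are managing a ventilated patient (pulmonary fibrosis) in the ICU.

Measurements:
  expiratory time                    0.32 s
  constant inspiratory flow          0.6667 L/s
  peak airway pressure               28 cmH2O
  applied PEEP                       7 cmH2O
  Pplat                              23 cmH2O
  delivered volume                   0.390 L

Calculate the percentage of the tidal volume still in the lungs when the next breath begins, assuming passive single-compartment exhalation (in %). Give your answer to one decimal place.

R = (PIP − Pplat)/V̇ = (28 − 23) / 0.6667 = 5.0/0.6667 = 7.5 cmH2O·s/L.
C = Vt/(Pplat − PEEP) = 390.0 / (23 − 7) = 390.0/16.0 = 24.375 mL/cmH2O.
τ = R × C = 7.5 × 0.02438 L/cmH2O = 0.1829 s.
Fraction remaining at end-expiration = e^(−Te/τ) = e^(−0.32/0.1829) = 0.1738 → 17.38%.

17.4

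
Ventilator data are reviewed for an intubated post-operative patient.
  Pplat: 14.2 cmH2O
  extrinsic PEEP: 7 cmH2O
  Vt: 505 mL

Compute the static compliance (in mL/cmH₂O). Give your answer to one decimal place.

Cstat = Vt / (Pplat − PEEP) = 505 / (14.2 − 7) = 505 / 7.2 = 70.139 mL/cmH2O.

70.1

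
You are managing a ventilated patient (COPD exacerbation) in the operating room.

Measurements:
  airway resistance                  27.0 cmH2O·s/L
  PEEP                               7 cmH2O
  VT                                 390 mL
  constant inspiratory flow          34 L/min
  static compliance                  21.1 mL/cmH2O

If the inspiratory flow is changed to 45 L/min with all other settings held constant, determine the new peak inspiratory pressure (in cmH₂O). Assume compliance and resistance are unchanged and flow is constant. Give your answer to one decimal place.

Flow: 34 L/min ÷ 60 = 0.5667 L/s.
New flow: 45 L/min ÷ 60 = 0.75 L/s.
PIP = Vt/C + R·V̇ + PEEP (constant-flow equation of motion).
Only the resistive term changes: ΔPIP = R × ΔV̇ = 27.0 × (0.75 − 0.5667) = 27.0 × 0.1833 = 4.949 cmH2O.
Original PIP = 390/21.1 + 27.0×0.5667 + 7 = 40.784 cmH2O; new PIP = 40.784 + (4.949) = 45.733 cmH2O.

45.7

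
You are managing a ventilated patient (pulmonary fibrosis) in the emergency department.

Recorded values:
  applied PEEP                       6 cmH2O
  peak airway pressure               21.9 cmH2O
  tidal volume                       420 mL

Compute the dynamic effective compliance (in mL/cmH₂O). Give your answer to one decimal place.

Dynamic compliance = Vt / (PIP − PEEP) = 420 / (21.9 − 6) = 420 / 15.9 = 26.415 mL/cmH2O.

26.4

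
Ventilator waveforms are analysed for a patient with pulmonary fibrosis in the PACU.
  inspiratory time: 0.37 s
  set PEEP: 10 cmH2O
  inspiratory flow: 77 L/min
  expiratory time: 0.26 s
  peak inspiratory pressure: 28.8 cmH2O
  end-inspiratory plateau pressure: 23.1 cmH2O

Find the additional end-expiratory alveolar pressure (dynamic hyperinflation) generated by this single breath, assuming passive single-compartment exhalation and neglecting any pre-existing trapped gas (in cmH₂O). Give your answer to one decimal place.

Flow: 77 L/min ÷ 60 = 1.2833 L/s.
Vt = flow × Ti = 1.2833 L/s × 0.37 s × 1000 mL/L = 474.82 mL.
R = (PIP − Pplat)/V̇ = (28.8 − 23.1) / 1.2833 = 5.7/1.2833 = 4.442 cmH2O·s/L.
C = Vt/(Pplat − PEEP) = 474.82 / (23.1 − 10) = 474.82/13.1 = 36.246 mL/cmH2O.
τ = R × C = 4.442 × 0.03625 L/cmH2O = 0.161 s.
Fraction remaining = e^(−Te/τ) = e^(−0.26/0.161) = 0.1989; trapped volume = 474.82 × 0.1989 = 94.442 mL.
Additional alveolar pressure from trapping ≈ V_trapped / C = 94.442 / 36.246 = 2.606 cmH2O.

2.6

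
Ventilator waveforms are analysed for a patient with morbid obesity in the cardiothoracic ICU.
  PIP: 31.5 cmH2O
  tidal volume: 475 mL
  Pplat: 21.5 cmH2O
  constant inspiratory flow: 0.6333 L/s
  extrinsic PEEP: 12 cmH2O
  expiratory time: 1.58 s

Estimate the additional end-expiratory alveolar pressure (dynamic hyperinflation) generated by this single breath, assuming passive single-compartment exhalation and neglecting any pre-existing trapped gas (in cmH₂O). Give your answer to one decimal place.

1.3

R = (PIP − Pplat)/V̇ = (31.5 − 21.5) / 0.6333 = 10.0/0.6333 = 15.79 cmH2O·s/L.
C = Vt/(Pplat − PEEP) = 475.0 / (21.5 − 12) = 475.0/9.5 = 50.0 mL/cmH2O.
τ = R × C = 15.79 × 0.05 L/cmH2O = 0.7895 s.
Fraction remaining = e^(−Te/τ) = e^(−1.58/0.7895) = 0.1352; trapped volume = 475.0 × 0.1352 = 64.22 mL.
Additional alveolar pressure from trapping ≈ V_trapped / C = 64.22 / 50.0 = 1.284 cmH2O.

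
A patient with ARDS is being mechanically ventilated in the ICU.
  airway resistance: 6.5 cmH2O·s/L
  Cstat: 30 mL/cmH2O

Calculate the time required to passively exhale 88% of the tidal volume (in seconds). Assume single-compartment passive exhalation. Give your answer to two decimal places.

τ = R × C = 6.5 × 30 mL/cmH2O = 6.5 × 0.030 L/cmH2O = 0.195 s.
Exhaled fraction f = 1 − e^(−t/τ) → t = −τ·ln(1 − f) = −0.195·ln(0.12) = 0.4135 s.

0.41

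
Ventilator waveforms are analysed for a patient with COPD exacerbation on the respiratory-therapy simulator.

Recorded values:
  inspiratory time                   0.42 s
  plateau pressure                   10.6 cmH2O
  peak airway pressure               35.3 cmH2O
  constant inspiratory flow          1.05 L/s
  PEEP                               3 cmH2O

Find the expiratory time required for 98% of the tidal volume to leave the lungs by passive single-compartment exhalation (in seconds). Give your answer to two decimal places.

5.34

Vt = flow × Ti = 1.05 L/s × 0.42 s × 1000 mL/L = 441.0 mL.
R = (PIP − Pplat)/V̇ = (35.3 − 10.6) / 1.05 = 24.7/1.05 = 23.524 cmH2O·s/L.
C = Vt/(Pplat − PEEP) = 441.0 / (10.6 − 3) = 441.0/7.6 = 58.026 mL/cmH2O.
τ = R × C = 23.524 × 0.05803 L/cmH2O = 1.365 s.
t = −τ·ln(1 − 0.98) = −1.365·ln(0.02) = 5.34 s.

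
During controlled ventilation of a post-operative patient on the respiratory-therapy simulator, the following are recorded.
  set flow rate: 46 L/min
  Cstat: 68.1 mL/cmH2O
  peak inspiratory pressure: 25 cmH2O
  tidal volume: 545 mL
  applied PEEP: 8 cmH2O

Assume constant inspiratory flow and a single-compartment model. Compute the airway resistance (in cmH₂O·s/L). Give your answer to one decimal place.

11.7

Flow: 46 L/min ÷ 60 = 0.7667 L/s.
Equation of motion (constant flow): PIP = Vt/C + R·V̇ + PEEP.
R·V̇ = PIP − Vt/C − PEEP = 25 − 545/68.1 − 8 = 25 − 8.003 − 8 = 8.997 cmH2O.
R = 8.997 / 0.7667 = 11.735 cmH2O·s/L.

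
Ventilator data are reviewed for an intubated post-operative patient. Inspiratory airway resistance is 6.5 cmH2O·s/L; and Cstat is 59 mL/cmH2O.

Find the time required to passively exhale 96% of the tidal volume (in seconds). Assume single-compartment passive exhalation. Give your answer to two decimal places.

τ = R × C = 6.5 × 59 mL/cmH2O = 6.5 × 0.059 L/cmH2O = 0.3835 s.
Exhaled fraction f = 1 − e^(−t/τ) → t = −τ·ln(1 − f) = −0.3835·ln(0.04) = 1.234 s.

1.23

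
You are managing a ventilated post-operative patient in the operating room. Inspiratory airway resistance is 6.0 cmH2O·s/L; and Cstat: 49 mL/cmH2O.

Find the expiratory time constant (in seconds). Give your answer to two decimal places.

0.29

τ = R × C = 6.0 × 49 mL/cmH2O = 6.0 × 0.049 L/cmH2O = 0.294 s.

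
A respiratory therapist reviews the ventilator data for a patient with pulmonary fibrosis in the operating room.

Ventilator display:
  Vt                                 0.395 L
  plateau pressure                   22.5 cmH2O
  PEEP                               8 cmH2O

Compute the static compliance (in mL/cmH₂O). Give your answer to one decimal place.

27.2

Cstat = Vt / (Pplat − PEEP) = 395 / (22.5 − 8) = 395 / 14.5 = 27.241 mL/cmH2O.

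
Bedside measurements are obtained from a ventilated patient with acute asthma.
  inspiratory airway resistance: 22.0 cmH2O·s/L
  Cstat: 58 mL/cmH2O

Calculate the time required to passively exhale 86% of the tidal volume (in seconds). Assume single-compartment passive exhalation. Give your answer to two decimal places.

2.51

τ = R × C = 22.0 × 58 mL/cmH2O = 22.0 × 0.058 L/cmH2O = 1.276 s.
Exhaled fraction f = 1 − e^(−t/τ) → t = −τ·ln(1 − f) = −1.276·ln(0.14) = 2.509 s.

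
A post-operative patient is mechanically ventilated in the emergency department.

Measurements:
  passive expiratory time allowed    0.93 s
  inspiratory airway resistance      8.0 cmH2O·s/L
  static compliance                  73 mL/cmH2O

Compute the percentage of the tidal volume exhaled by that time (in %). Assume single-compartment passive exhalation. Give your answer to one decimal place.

τ = R × C = 8.0 × 73 mL/cmH2O = 8.0 × 0.073 L/cmH2O = 0.584 s.
Passive exhalation: V(t)/V₀ = e^(−t/τ) = e^(−0.93/0.584) = 0.2034.
Fraction exhaled = 1 − 0.2034 = 0.7966 → 79.66%.

79.7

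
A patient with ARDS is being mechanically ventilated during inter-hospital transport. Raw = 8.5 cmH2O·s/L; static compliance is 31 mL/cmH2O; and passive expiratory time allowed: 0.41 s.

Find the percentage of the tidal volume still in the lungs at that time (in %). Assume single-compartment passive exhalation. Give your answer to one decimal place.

τ = R × C = 8.5 × 31 mL/cmH2O = 8.5 × 0.031 L/cmH2O = 0.2635 s.
Passive exhalation: V(t)/V₀ = e^(−t/τ) = e^(−0.41/0.2635) = 0.211.
Fraction remaining = 0.211 → 21.1%.

21.1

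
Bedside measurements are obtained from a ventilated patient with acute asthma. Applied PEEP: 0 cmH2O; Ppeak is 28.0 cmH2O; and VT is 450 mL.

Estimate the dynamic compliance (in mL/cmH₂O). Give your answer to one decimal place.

16.1

Dynamic compliance = Vt / (PIP − PEEP) = 450 / (28.0 − 0) = 450 / 28.0 = 16.071 mL/cmH2O.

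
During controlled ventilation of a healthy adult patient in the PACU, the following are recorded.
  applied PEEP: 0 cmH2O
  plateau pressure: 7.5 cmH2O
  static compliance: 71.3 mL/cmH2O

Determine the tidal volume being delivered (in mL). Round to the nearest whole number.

535

Vt = Cstat × (Pplat − PEEP) = 71.3 × (7.5 − 0) = 71.3 × 7.5 = 534.75 mL.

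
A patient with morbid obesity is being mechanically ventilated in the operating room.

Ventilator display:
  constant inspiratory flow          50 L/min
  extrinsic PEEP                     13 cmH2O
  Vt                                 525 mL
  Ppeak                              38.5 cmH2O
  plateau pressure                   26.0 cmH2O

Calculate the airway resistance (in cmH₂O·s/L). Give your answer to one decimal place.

15.0

Flow: 50 L/min ÷ 60 = 0.8333 L/s.
Raw = (PIP − Pplat) / flow = (38.5 − 26.0) / 0.8333 = 12.5 / 0.8333 = 15.001 cmH2O·s/L.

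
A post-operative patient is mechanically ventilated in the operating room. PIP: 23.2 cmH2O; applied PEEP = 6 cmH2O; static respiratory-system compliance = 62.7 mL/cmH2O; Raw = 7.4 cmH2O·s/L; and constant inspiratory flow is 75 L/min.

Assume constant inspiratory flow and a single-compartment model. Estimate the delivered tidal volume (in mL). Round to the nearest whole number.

498

Flow: 75 L/min ÷ 60 = 1.25 L/s.
Equation of motion (constant flow): PIP = Vt/C + R·V̇ + PEEP.
Vt/C = PIP − R·V̇ − PEEP = 23.2 − 9.25 − 6 = 7.95 cmH2O.
Vt = C × 7.95 = 62.7 × 7.95 = 498.47 mL.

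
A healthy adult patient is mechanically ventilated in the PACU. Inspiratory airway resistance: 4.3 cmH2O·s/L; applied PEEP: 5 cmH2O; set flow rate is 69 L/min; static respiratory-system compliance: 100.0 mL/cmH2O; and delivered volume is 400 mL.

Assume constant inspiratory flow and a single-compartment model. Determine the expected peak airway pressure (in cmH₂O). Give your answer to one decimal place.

Flow: 69 L/min ÷ 60 = 1.15 L/s.
Equation of motion (constant flow): PIP = Vt/C + R·V̇ + PEEP.
PIP = 400/100.0 + 4.3×1.15 + 5 = 4.0 + 4.945 + 5 = 13.945 cmH2O.

13.9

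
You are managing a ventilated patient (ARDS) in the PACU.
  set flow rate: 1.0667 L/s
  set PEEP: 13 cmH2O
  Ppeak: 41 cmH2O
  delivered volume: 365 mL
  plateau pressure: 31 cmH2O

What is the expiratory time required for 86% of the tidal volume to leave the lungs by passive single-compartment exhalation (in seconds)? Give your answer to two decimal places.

0.37

R = (PIP − Pplat)/V̇ = (41 − 31) / 1.0667 = 10.0/1.0667 = 9.375 cmH2O·s/L.
C = Vt/(Pplat − PEEP) = 365.0 / (31 − 13) = 365.0/18.0 = 20.278 mL/cmH2O.
τ = R × C = 9.375 × 0.02028 L/cmH2O = 0.1901 s.
t = −τ·ln(1 − 0.86) = −0.1901·ln(0.14) = 0.3738 s.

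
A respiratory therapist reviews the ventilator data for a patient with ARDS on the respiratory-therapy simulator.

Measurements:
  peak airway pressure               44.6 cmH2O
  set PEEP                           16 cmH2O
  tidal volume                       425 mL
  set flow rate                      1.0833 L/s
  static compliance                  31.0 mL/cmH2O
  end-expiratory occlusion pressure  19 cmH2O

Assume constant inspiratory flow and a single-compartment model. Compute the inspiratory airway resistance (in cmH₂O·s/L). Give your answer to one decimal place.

Total PEEP = 19 cmH2O (set 16 + intrinsic 3); this is the baseline alveolar pressure.
Equation of motion (constant flow): PIP = Vt/C + R·V̇ + PEEP.
R·V̇ = PIP − Vt/C − PEEP = 44.6 − 425/31.0 − 19 = 44.6 − 13.71 − 19 = 11.89 cmH2O.
R = 11.89 / 1.0833 = 10.976 cmH2O·s/L.

11.0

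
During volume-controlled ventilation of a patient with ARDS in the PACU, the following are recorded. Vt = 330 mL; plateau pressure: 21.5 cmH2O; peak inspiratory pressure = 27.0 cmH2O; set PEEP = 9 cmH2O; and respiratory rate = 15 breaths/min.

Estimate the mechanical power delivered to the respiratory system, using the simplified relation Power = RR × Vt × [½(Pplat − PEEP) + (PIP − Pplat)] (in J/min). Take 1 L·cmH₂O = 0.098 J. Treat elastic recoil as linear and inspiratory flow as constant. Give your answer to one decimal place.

5.7

Per-breath work = Vt × [½(Pplat−PEEP) + (PIP−Pplat)] = 0.330 × [0.5×12.5 + 5.5] = 0.330 × 11.75 = 3.878 L·cmH2O.
Power = 15 × 3.878 = 58.17 L·cmH2O/min.
× 0.098 J/(L·cmH2O) → 5.701 J/min.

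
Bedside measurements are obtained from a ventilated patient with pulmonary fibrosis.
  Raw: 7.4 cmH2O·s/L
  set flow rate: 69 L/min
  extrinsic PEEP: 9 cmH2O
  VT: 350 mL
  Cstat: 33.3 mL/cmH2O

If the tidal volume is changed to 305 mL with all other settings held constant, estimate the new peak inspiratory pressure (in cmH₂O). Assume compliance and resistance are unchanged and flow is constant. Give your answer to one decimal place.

Flow: 69 L/min ÷ 60 = 1.15 L/s.
PIP = Vt/C + R·V̇ + PEEP (constant-flow equation of motion).
Only the elastic term changes: ΔPIP = ΔVt / C = (305 − 350) / 33.3 = -1.351 cmH2O.
Original PIP = 350/33.3 + 7.4×1.15 + 9 = 28.021 cmH2O; new PIP = 28.021 + (-1.351) = 26.67 cmH2O.

26.7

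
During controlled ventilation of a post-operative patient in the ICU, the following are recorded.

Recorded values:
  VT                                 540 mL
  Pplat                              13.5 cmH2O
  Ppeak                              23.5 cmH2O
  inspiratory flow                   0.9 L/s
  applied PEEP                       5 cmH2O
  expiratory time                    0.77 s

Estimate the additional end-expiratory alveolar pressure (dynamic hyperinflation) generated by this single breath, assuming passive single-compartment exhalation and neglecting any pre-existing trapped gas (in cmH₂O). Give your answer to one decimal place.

R = (PIP − Pplat)/V̇ = (23.5 − 13.5) / 0.9 = 10.0/0.9 = 11.111 cmH2O·s/L.
C = Vt/(Pplat − PEEP) = 540.0 / (13.5 − 5) = 540.0/8.5 = 63.529 mL/cmH2O.
τ = R × C = 11.111 × 0.06353 L/cmH2O = 0.7059 s.
Fraction remaining = e^(−Te/τ) = e^(−0.77/0.7059) = 0.3359; trapped volume = 540.0 × 0.3359 = 181.39 mL.
Additional alveolar pressure from trapping ≈ V_trapped / C = 181.39 / 63.529 = 2.855 cmH2O.

2.9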